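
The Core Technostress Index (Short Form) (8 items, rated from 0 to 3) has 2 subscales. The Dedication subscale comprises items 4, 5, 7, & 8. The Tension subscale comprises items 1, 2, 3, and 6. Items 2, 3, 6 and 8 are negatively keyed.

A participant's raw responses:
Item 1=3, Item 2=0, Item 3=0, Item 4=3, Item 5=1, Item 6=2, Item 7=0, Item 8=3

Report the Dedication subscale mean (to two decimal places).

1.00

Dedication items: 4, 5, 7, 8.
Of these, item 8 is negatively keyed; reverse-coded value = 3 − response.
  item 4: 3
  item 5: 1
  item 7: 0
  item 8: 3 − 3 = 0
Sum = 3 + 1 + 0 + 0 = 4
Mean = 4 / 4 = 1.00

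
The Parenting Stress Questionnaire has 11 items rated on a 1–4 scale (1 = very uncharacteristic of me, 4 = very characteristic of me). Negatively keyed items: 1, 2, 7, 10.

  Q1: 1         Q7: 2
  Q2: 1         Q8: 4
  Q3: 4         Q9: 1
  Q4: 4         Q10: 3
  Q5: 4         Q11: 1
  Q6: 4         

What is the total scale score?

35

Reverse-coded items (reversed = (1+4) − raw = 5 − raw):
  item 1: 5 − 1 = 4
  item 2: 5 − 1 = 4
  item 7: 5 − 2 = 3
  item 10: 5 − 3 = 2
Scored items: 4, 4, 4, 4, 4, 4, 3, 4, 1, 2, 1
Total = 4 + 4 + 4 + 4 + 4 + 4 + 3 + 4 + 1 + 2 + 1 = 35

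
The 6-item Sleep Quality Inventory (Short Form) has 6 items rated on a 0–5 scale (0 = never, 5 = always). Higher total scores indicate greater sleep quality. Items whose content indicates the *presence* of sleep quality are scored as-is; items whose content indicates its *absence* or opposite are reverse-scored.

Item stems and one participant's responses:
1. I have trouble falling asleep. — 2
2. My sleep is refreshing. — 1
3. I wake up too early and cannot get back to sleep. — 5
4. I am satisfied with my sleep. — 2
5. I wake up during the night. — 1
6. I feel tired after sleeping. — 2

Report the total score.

Items 1, 3, 5, 6 describe the absence/opposite of sleep quality → reverse-score.
reversed = (0+5) − raw = 5 − raw.
  item 1: 5 − 2 = 3
  item 2: 1
  item 3: 5 − 5 = 0
  item 4: 2
  item 5: 5 − 1 = 4
  item 6: 5 − 2 = 3
Total = 3 + 1 + 0 + 2 + 4 + 3 = 13

13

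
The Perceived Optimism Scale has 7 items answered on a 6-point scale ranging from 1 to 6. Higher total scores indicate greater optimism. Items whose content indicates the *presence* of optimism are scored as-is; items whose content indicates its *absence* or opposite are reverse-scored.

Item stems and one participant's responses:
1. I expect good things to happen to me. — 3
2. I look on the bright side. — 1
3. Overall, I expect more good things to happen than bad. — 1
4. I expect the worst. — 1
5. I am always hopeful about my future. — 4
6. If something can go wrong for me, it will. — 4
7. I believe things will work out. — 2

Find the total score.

20

Items 4, 6 describe the absence/opposite of optimism → reverse-score.
on a 1–6 scale, reversed = 7 − raw.
  item 1: 3
  item 2: 1
  item 3: 1
  item 4: 7 − 1 = 6
  item 5: 4
  item 6: 7 − 4 = 3
  item 7: 2
Total = 3 + 1 + 1 + 6 + 4 + 3 + 2 = 20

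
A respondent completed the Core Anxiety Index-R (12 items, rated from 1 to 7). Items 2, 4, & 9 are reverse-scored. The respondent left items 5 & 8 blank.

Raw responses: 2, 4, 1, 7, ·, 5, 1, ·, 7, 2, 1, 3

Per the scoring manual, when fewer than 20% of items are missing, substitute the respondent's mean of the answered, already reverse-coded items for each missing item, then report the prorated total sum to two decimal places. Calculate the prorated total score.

25.20

Reverse-coded (reverse-coded value = 8 − response):
  item 2: 8 − 4 = 4
  item 4: 8 − 7 = 1
  item 9: 8 − 7 = 1
Completed scored items (10 of 12): 2, 4, 1, 1, 5, 1, 1, 2, 1, 3; sum = 21.
Person mean = 21 / 10 ≈ 2.1000
Prorated total = (21 / 10) × 12 = 25.20 (to 2 dp)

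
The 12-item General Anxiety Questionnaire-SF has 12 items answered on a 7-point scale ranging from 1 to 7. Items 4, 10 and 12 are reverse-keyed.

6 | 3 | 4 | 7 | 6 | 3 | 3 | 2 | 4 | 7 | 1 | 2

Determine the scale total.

Reversing items 4, 10 and 12 with 8 − raw:
Total = 6 + 3 + 4 + (8−7) + 6 + 3 + 3 + 2 + 4 + (8−7) + 1 + (8−2)
      = 6 + 3 + 4 + 1 + 6 + 3 + 3 + 2 + 4 + 1 + 1 + 6 = 40

40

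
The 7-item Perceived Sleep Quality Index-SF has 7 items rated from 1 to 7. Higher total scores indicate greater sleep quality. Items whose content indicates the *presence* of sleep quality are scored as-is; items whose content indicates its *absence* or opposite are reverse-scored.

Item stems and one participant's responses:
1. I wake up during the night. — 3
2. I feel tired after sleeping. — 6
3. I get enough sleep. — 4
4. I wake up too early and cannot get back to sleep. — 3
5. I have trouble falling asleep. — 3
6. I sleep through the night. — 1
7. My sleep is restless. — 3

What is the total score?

Items 1, 2, 4, 5, 7 describe the absence/opposite of sleep quality → reverse-score.
reversed = (1+7) − raw = 8 − raw.
  item 1: 8 − 3 = 5
  item 2: 8 − 6 = 2
  item 3: 4
  item 4: 8 − 3 = 5
  item 5: 8 − 3 = 5
  item 6: 1
  item 7: 8 − 3 = 5
Total = 5 + 2 + 4 + 5 + 5 + 1 + 5 = 27

27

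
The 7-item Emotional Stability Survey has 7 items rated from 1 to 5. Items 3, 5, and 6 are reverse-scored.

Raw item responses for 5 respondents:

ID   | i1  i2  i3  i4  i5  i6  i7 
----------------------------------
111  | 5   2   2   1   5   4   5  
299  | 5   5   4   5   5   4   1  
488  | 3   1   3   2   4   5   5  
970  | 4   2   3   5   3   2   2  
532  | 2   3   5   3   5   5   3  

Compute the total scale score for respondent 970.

Respondent 970 raw: 4, 2, 3, 5, 3, 2, 2.
Reverse-coded (reverse-coded value = 6 − response):
  item 1: 4
  item 2: 2
  item 3: 6 − 3 = 3
  item 4: 5
  item 5: 6 − 3 = 3
  item 6: 6 − 2 = 4
  item 7: 2
Sum = 4 + 2 + 3 + 5 + 3 + 4 + 2 = 23

23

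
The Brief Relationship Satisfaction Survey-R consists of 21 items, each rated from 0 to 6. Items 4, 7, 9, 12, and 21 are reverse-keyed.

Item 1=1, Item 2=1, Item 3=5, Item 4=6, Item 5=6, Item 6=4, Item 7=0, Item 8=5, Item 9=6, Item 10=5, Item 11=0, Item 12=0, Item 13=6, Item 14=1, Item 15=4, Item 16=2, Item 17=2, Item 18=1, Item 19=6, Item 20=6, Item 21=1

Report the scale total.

Apply reverse scoring (on a 0–6 scale, reversed = 6 − raw):
  item 4: 6 − 6 = 0
  item 7: 6 − 0 = 6
  item 9: 6 − 6 = 0
  item 12: 6 − 0 = 6
  item 21: 6 − 1 = 5
After reverse-coding: 1, 1, 5, 0, 6, 4, 6, 5, 0, 5, 0, 6, 6, 1, 4, 2, 2, 1, 6, 6, 5
Total = 1 + 1 + 5 + 0 + 6 + 4 + 6 + 5 + 0 + 5 + 0 + 6 + 6 + 1 + 4 + 2 + 2 + 1 + 6 + 6 + 5 = 72

72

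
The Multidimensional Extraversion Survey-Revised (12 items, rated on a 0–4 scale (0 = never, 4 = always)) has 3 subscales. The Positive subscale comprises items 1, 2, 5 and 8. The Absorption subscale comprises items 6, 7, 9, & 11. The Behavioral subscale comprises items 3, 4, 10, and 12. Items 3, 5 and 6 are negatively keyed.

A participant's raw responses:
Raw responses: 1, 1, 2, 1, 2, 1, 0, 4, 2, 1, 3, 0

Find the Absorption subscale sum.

Absorption items: 6, 7, 9, 11.
Of these, item 6 is negatively keyed; on a 0–4 scale, reversed = 4 − raw.
  item 6: 4 − 1 = 3
  item 7: 0
  item 9: 2
  item 11: 3
Sum = 3 + 0 + 2 + 3 = 8

8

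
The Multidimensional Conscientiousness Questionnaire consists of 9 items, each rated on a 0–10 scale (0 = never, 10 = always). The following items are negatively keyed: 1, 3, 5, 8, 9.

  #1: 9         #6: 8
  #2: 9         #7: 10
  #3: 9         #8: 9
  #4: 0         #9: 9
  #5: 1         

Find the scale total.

40

Apply reverse scoring (reversed = (0+10) − raw = 10 − raw):
  item 1: 10 − 9 = 1
  item 3: 10 − 9 = 1
  item 5: 10 − 1 = 9
  item 8: 10 − 9 = 1
  item 9: 10 − 9 = 1
Scored responses: 1, 9, 1, 0, 9, 8, 10, 1, 1
Total = 1 + 9 + 1 + 0 + 9 + 8 + 10 + 1 + 1 = 40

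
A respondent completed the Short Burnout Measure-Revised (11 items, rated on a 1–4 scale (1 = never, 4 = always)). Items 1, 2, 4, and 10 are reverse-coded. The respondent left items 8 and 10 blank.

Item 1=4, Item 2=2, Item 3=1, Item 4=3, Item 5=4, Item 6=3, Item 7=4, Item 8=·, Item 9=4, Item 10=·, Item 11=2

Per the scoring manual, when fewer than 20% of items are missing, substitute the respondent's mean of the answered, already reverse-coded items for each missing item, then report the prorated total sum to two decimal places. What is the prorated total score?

29.33

Reverse-coded (reverse-coded value = 5 − response):
  item 1: 5 − 4 = 1
  item 2: 5 − 2 = 3
  item 4: 5 − 3 = 2
Completed scored items (9 of 11): 1, 3, 1, 2, 4, 3, 4, 4, 2; sum = 24.
Person mean = 24 / 9 ≈ 2.6667
Prorated total = (24 / 9) × 11 = 29.33 (to 2 dp)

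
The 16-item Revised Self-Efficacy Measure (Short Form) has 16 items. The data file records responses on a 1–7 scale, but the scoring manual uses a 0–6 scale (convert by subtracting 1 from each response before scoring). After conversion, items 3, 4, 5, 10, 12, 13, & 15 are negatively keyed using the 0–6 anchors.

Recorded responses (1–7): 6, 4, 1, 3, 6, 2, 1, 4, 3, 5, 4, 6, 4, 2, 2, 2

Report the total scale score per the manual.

41

Convert to 0–6: 5, 3, 0, 2, 5, 1, 0, 3, 2, 4, 3, 5, 3, 1, 1, 1
Reverse-coded (on a 0–6 scale, reversed = 6 − raw):
  item 3: 6 − 0 = 6
  item 4: 6 − 2 = 4
  item 5: 6 − 5 = 1
  item 10: 6 − 4 = 2
  item 12: 6 − 5 = 1
  item 13: 6 − 3 = 3
  item 15: 6 − 1 = 5
Scored: 5, 3, 6, 4, 1, 1, 0, 3, 2, 2, 3, 1, 3, 1, 5, 1
Total = 41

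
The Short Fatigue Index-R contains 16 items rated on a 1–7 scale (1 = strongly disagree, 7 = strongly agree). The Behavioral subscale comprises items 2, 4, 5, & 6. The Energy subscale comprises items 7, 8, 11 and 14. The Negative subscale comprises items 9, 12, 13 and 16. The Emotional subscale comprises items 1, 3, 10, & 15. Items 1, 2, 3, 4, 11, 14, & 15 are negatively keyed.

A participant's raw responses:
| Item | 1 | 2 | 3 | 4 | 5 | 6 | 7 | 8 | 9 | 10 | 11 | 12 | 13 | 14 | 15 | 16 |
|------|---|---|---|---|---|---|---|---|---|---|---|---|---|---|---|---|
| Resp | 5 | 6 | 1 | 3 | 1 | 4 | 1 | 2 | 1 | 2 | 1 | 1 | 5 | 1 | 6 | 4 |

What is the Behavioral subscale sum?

12

Behavioral items: 2, 4, 5, 6.
Of these, items 2 & 4 are negatively keyed; on a 1–7 scale, reversed = 8 − raw.
  item 2: 8 − 6 = 2
  item 4: 8 − 3 = 5
  item 5: 1
  item 6: 4
Sum = 2 + 5 + 1 + 4 = 12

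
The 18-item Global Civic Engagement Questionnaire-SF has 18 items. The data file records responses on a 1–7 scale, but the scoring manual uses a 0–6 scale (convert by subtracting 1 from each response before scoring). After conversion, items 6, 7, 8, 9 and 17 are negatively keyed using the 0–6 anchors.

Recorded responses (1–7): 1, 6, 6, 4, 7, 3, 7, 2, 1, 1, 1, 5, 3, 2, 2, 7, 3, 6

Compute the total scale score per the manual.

Convert to 0–6: 0, 5, 5, 3, 6, 2, 6, 1, 0, 0, 0, 4, 2, 1, 1, 6, 2, 5
Reverse-coded (on a 0–6 scale, reversed = 6 − raw):
  item 6: 6 − 2 = 4
  item 7: 6 − 6 = 0
  item 8: 6 − 1 = 5
  item 9: 6 − 0 = 6
  item 17: 6 − 2 = 4
Scored: 0, 5, 5, 3, 6, 4, 0, 5, 6, 0, 0, 4, 2, 1, 1, 6, 4, 5
Total = 57

57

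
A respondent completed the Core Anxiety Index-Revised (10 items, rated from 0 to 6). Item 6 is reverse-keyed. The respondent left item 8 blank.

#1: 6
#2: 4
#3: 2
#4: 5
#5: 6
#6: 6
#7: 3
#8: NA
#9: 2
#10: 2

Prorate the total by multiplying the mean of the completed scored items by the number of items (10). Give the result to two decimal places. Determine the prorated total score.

Reverse-coded (reverse-coded value = 6 − response):
  item 6: 6 − 6 = 0
Completed scored items (9 of 10): 6, 4, 2, 5, 6, 0, 3, 2, 2; sum = 30.
Person mean = 30 / 9 ≈ 3.3333
Prorated total = (30 / 9) × 10 = 33.33 (to 2 dp)

33.33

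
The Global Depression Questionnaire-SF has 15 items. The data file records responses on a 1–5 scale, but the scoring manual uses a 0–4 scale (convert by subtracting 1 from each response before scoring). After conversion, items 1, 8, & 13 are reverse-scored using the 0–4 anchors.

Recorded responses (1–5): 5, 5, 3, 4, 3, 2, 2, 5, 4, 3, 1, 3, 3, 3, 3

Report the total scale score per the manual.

Convert to 0–4: 4, 4, 2, 3, 2, 1, 1, 4, 3, 2, 0, 2, 2, 2, 2
Reverse-coded (reverse-coded value = 4 − response):
  item 1: 4 − 4 = 0
  item 8: 4 − 4 = 0
  item 13: 4 − 2 = 2
Scored: 0, 4, 2, 3, 2, 1, 1, 0, 3, 2, 0, 2, 2, 2, 2
Total = 26

26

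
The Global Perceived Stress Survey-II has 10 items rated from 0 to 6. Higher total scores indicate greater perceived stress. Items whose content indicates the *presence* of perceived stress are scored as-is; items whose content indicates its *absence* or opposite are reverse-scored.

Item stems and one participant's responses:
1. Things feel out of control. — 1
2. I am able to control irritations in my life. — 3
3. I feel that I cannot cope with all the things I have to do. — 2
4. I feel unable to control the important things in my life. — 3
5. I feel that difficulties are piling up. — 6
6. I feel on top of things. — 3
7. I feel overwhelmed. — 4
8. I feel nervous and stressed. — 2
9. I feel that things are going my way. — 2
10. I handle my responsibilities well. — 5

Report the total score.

29

Items 2, 6, 9, 10 describe the absence/opposite of perceived stress → reverse-score.
reverse-coded value = 6 − response.
  item 1: 1
  item 2: 6 − 3 = 3
  item 3: 2
  item 4: 3
  item 5: 6
  item 6: 6 − 3 = 3
  item 7: 4
  item 8: 2
  item 9: 6 − 2 = 4
  item 10: 6 − 5 = 1
Total = 1 + 3 + 2 + 3 + 6 + 3 + 4 + 2 + 4 + 1 = 29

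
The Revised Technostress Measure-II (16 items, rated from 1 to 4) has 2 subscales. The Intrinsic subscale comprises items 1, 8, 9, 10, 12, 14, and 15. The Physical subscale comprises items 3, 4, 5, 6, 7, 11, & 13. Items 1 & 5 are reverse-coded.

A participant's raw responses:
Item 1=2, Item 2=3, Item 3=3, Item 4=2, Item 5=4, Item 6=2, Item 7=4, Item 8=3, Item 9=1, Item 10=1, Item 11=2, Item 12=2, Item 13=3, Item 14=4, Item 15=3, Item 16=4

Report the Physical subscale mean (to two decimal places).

2.43

Physical items: 3, 4, 5, 6, 7, 11, 13.
Of these, item 5 is reverse-coded; reverse-coded value = 5 − response.
  item 3: 3
  item 4: 2
  item 5: 5 − 4 = 1
  item 6: 2
  item 7: 4
  item 11: 2
  item 13: 3
Sum = 3 + 2 + 1 + 2 + 4 + 2 + 3 = 17
Mean = 17 / 7 = 2.43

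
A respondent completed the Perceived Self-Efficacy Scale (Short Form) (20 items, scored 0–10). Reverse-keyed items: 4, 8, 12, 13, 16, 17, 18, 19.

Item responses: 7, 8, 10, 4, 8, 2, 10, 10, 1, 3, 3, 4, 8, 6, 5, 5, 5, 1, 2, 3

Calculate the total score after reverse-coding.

107

Raw sum = 105. Reverse-keyed items: 4, 8, 12, 13, 16, 17, 18, 19; their raw sum = 39.
Each reversal replaces raw with 10 − raw, changing the total by 10 − 2·raw per item.
Total = 105 + 8·10 − 2·39 = 105 + 80 − 78 = 107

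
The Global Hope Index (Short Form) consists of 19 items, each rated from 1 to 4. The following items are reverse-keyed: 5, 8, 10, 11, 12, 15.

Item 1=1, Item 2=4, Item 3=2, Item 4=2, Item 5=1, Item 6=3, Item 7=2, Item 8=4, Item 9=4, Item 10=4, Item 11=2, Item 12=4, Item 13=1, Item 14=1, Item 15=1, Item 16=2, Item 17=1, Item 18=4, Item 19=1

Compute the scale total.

Reversing items 5, 8, 10, 11, 12, and 15 with 5 − raw:
Total = 1 + 4 + 2 + 2 + (5−1) + 3 + 2 + (5−4) + 4 + (5−4) + (5−2) + (5−4) + 1 + 1 + (5−1) + 2 + 1 + 4 + 1
      = 1 + 4 + 2 + 2 + 4 + 3 + 2 + 1 + 4 + 1 + 3 + 1 + 1 + 1 + 4 + 2 + 1 + 4 + 1 = 42

42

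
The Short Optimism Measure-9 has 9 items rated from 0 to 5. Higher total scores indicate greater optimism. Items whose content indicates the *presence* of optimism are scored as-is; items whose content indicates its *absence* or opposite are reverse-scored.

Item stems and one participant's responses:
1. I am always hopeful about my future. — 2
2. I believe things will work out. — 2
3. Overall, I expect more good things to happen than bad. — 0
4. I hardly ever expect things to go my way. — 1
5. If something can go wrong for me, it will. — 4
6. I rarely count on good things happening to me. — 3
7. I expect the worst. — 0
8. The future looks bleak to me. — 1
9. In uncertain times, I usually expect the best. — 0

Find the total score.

Items 4, 5, 6, 7, 8 describe the absence/opposite of optimism → reverse-score.
on a 0–5 scale, reversed = 5 − raw.
  item 1: 2
  item 2: 2
  item 3: 0
  item 4: 5 − 1 = 4
  item 5: 5 − 4 = 1
  item 6: 5 − 3 = 2
  item 7: 5 − 0 = 5
  item 8: 5 − 1 = 4
  item 9: 0
Total = 2 + 2 + 0 + 4 + 1 + 2 + 5 + 4 + 0 = 20

20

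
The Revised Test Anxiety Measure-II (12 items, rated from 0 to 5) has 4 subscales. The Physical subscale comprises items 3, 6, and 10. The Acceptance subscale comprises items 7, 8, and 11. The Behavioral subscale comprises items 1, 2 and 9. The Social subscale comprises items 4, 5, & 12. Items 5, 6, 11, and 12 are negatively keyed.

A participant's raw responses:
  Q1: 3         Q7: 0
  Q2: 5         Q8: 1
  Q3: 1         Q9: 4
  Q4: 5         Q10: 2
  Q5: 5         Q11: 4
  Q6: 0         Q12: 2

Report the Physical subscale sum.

Physical items: 3, 6, 10.
Of these, item 6 is negatively keyed; on a 0–5 scale, reversed = 5 − raw.
  item 3: 1
  item 6: 5 − 0 = 5
  item 10: 2
Sum = 1 + 5 + 2 = 8

8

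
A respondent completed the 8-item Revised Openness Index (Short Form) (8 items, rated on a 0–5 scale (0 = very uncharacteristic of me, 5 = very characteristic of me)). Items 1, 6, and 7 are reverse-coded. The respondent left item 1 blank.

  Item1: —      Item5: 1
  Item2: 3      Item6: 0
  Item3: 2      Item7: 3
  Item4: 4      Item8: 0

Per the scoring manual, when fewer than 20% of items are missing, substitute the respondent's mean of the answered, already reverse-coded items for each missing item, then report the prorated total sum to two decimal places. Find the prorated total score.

Reverse-coded (reversed = (0+5) − raw = 5 − raw):
  item 6: 5 − 0 = 5
  item 7: 5 − 3 = 2
Completed scored items (7 of 8): 3, 2, 4, 1, 5, 2, 0; sum = 17.
Person mean = 17 / 7 ≈ 2.4286
Prorated total = (17 / 7) × 8 = 19.43 (to 2 dp)

19.43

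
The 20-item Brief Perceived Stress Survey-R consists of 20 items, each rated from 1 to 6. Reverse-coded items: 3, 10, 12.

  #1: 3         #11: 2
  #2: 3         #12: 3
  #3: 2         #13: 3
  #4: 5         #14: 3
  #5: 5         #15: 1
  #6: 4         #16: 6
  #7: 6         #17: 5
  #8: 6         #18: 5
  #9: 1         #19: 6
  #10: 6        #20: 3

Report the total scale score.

Reverse-coded items (reverse-coded value = 7 − response):
  item 3: 7 − 2 = 5
  item 10: 7 − 6 = 1
  item 12: 7 − 3 = 4
After reverse-coding: 3, 3, 5, 5, 5, 4, 6, 6, 1, 1, 2, 4, 3, 3, 1, 6, 5, 5, 6, 3
Total = 3 + 3 + 5 + 5 + 5 + 4 + 6 + 6 + 1 + 1 + 2 + 4 + 3 + 3 + 1 + 6 + 5 + 5 + 6 + 3 = 77

77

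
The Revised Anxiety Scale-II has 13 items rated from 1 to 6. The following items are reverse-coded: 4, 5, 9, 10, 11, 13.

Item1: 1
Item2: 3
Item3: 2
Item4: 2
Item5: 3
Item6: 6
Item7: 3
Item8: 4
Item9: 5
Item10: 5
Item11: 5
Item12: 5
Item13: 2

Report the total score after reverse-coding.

44

Reversing items 4, 5, 9, 10, 11, and 13 with 7 − raw:
Total = 1 + 3 + 2 + (7−2) + (7−3) + 6 + 3 + 4 + (7−5) + (7−5) + (7−5) + 5 + (7−2)
      = 1 + 3 + 2 + 5 + 4 + 6 + 3 + 4 + 2 + 2 + 2 + 5 + 5 = 44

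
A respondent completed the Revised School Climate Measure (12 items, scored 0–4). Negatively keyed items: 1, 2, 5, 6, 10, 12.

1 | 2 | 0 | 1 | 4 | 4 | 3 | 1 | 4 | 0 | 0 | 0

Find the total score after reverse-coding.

22

Reversing items 1, 2, 5, 6, 10 and 12 with 4 − raw:
Total = (4−1) + (4−2) + 0 + 1 + (4−4) + (4−4) + 3 + 1 + 4 + (4−0) + 0 + (4−0)
      = 3 + 2 + 0 + 1 + 0 + 0 + 3 + 1 + 4 + 4 + 0 + 4 = 22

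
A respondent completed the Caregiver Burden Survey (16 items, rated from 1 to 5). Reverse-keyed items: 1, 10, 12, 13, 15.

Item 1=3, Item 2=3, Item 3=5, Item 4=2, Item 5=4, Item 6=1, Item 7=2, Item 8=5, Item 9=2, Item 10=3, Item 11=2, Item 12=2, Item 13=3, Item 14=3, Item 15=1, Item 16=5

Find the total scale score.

52

Apply reverse scoring (on a 1–5 scale, reversed = 6 − raw):
  item 1: 6 − 3 = 3
  item 10: 6 − 3 = 3
  item 12: 6 − 2 = 4
  item 13: 6 − 3 = 3
  item 15: 6 − 1 = 5
Scored responses: 3, 3, 5, 2, 4, 1, 2, 5, 2, 3, 2, 4, 3, 3, 5, 5
Total = 3 + 3 + 5 + 2 + 4 + 1 + 2 + 5 + 2 + 3 + 2 + 4 + 3 + 3 + 5 + 5 = 52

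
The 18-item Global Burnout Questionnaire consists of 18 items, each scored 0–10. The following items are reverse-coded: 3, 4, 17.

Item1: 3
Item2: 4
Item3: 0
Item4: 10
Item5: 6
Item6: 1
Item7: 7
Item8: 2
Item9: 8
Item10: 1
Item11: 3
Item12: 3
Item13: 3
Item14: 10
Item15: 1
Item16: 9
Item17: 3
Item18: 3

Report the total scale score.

Reversing items 3, 4, and 17 with 10 − raw:
Total = 3 + 4 + (10−0) + (10−10) + 6 + 1 + 7 + 2 + 8 + 1 + 3 + 3 + 3 + 10 + 1 + 9 + (10−3) + 3
      = 3 + 4 + 10 + 0 + 6 + 1 + 7 + 2 + 8 + 1 + 3 + 3 + 3 + 10 + 1 + 9 + 7 + 3 = 81

81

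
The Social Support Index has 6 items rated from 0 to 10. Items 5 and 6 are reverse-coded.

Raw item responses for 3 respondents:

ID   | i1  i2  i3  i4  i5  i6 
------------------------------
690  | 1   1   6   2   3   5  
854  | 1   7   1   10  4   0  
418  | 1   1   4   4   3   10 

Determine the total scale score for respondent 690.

22

Respondent 690 raw: 1, 1, 6, 2, 3, 5.
Reverse-coded (reversed = (0+10) − raw = 10 − raw):
  item 1: 1
  item 2: 1
  item 3: 6
  item 4: 2
  item 5: 10 − 3 = 7
  item 6: 10 − 5 = 5
Sum = 1 + 1 + 6 + 2 + 7 + 5 = 22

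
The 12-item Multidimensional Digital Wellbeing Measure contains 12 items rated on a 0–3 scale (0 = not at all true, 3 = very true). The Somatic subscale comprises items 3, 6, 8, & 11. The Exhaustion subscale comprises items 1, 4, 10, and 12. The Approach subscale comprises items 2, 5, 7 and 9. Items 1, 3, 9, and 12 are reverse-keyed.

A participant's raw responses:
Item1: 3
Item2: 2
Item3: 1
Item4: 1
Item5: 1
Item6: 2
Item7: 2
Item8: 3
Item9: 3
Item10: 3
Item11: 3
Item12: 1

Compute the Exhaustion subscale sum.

6

Exhaustion items: 1, 4, 10, 12.
Of these, items 1 & 12 are reverse-keyed; on a 0–3 scale, reversed = 3 − raw.
  item 1: 3 − 3 = 0
  item 4: 1
  item 10: 3
  item 12: 3 − 1 = 2
Sum = 0 + 1 + 3 + 2 = 6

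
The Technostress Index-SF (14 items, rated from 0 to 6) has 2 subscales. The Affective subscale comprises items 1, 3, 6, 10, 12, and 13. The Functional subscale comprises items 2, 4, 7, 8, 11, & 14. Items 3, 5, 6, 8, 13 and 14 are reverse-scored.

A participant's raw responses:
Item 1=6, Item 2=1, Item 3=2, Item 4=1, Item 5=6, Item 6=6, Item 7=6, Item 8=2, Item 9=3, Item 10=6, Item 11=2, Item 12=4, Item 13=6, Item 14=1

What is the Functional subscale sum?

19

Functional items: 2, 4, 7, 8, 11, 14.
Of these, items 8 & 14 are reverse-scored; on a 0–6 scale, reversed = 6 − raw.
  item 2: 1
  item 4: 1
  item 7: 6
  item 8: 6 − 2 = 4
  item 11: 2
  item 14: 6 − 1 = 5
Sum = 1 + 1 + 6 + 4 + 2 + 5 = 19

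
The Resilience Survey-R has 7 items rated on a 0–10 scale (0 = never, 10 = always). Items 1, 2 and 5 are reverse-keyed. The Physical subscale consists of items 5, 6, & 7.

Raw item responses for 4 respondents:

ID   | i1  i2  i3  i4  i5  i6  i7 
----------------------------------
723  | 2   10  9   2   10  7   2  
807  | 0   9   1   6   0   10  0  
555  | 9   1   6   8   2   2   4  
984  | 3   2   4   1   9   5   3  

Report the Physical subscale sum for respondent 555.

Respondent 555 raw: 9, 1, 6, 8, 2, 2, 4.
Physical items: 5, 6, 7.
Reverse-coded (reverse-coded value = 10 − response):
  item 5: 10 − 2 = 8
  item 6: 2
  item 7: 4
Sum = 8 + 2 + 4 = 14

14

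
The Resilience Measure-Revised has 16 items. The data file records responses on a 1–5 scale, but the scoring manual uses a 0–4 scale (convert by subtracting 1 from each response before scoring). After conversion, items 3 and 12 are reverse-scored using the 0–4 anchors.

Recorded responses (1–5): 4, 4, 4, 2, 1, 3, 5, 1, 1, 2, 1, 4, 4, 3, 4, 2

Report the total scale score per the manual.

Convert to 0–4: 3, 3, 3, 1, 0, 2, 4, 0, 0, 1, 0, 3, 3, 2, 3, 1
Reverse-coded (reversed = (0+4) − raw = 4 − raw):
  item 3: 4 − 3 = 1
  item 12: 4 − 3 = 1
Scored: 3, 3, 1, 1, 0, 2, 4, 0, 0, 1, 0, 1, 3, 2, 3, 1
Total = 25

25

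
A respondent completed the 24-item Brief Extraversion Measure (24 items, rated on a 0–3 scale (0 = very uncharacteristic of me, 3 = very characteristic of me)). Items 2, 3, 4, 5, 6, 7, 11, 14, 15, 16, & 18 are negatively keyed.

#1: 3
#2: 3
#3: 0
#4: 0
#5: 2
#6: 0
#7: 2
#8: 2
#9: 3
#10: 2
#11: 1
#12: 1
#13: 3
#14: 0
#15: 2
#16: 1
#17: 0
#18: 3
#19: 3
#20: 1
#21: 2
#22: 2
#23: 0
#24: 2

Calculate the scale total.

Raw sum = 38. Negatively keyed items: 2, 3, 4, 5, 6, 7, 11, 14, 15, 16, 18; their raw sum = 14.
Each reversal replaces raw with 3 − raw, changing the total by 3 − 2·raw per item.
Total = 38 + 11·3 − 2·14 = 38 + 33 − 28 = 43

43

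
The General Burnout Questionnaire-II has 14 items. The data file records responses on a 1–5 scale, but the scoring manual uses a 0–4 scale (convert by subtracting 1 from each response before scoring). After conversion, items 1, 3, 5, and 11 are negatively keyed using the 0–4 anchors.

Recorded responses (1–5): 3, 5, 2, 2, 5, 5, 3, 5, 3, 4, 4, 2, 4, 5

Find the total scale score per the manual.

Convert to 0–4: 2, 4, 1, 1, 4, 4, 2, 4, 2, 3, 3, 1, 3, 4
Reverse-coded (reversed = (0+4) − raw = 4 − raw):
  item 1: 4 − 2 = 2
  item 3: 4 − 1 = 3
  item 5: 4 − 4 = 0
  item 11: 4 − 3 = 1
Scored: 2, 4, 3, 1, 0, 4, 2, 4, 2, 3, 1, 1, 3, 4
Total = 34

34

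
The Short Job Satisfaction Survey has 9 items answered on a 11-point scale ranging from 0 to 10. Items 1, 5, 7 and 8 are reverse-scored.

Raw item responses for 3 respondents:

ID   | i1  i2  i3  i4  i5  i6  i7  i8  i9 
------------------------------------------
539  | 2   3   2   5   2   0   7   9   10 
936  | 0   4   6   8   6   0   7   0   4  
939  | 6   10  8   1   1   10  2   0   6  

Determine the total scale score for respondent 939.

Respondent 939 raw: 6, 10, 8, 1, 1, 10, 2, 0, 6.
Reverse-coded (reverse-coded value = 10 − response):
  item 1: 10 − 6 = 4
  item 2: 10
  item 3: 8
  item 4: 1
  item 5: 10 − 1 = 9
  item 6: 10
  item 7: 10 − 2 = 8
  item 8: 10 − 0 = 10
  item 9: 6
Sum = 4 + 10 + 8 + 1 + 9 + 10 + 8 + 10 + 6 = 66

66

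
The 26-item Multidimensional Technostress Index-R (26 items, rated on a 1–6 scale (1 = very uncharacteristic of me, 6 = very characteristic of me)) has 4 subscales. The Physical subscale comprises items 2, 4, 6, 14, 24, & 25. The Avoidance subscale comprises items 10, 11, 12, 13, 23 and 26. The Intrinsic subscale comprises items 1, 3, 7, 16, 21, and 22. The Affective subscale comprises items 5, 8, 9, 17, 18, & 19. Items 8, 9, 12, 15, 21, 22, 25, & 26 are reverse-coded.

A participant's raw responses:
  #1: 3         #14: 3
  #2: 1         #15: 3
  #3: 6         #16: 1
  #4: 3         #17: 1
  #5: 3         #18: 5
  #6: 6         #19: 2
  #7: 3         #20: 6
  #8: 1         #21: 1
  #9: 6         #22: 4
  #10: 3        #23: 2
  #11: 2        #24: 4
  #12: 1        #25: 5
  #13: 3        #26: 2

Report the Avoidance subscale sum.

Avoidance items: 10, 11, 12, 13, 23, 26.
Of these, items 12 & 26 are reverse-coded; on a 1–6 scale, reversed = 7 − raw.
  item 10: 3
  item 11: 2
  item 12: 7 − 1 = 6
  item 13: 3
  item 23: 2
  item 26: 7 − 2 = 5
Sum = 3 + 2 + 6 + 3 + 2 + 5 = 21

21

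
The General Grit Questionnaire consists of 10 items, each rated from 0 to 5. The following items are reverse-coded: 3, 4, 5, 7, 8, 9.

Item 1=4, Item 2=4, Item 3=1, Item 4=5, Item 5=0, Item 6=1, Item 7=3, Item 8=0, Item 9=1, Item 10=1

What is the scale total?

Reversing items 3, 4, 5, 7, 8 and 9 with 5 − raw:
Total = 4 + 4 + (5−1) + (5−5) + (5−0) + 1 + (5−3) + (5−0) + (5−1) + 1
      = 4 + 4 + 4 + 0 + 5 + 1 + 2 + 5 + 4 + 1 = 30

30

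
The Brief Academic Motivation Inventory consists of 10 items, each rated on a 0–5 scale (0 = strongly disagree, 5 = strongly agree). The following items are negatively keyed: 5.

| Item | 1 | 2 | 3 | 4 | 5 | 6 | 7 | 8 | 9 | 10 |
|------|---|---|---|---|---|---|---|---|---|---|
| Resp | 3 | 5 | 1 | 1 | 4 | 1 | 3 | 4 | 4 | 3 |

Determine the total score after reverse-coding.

Reversing item 5 with 5 − raw:
Total = 3 + 5 + 1 + 1 + (5−4) + 1 + 3 + 4 + 4 + 3
      = 3 + 5 + 1 + 1 + 1 + 1 + 3 + 4 + 4 + 3 = 26

26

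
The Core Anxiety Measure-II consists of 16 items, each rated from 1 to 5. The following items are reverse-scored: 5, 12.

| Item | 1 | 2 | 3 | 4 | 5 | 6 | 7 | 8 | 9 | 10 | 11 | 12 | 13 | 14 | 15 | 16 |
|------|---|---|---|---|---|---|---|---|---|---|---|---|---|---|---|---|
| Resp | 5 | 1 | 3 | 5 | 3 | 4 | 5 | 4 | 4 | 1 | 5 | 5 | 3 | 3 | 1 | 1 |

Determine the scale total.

Raw sum = 53. Reverse-scored items: 5, 12; their raw sum = 8.
Each reversal replaces raw with 6 − raw, changing the total by 6 − 2·raw per item.
Total = 53 + 2·6 − 2·8 = 53 + 12 − 16 = 49

49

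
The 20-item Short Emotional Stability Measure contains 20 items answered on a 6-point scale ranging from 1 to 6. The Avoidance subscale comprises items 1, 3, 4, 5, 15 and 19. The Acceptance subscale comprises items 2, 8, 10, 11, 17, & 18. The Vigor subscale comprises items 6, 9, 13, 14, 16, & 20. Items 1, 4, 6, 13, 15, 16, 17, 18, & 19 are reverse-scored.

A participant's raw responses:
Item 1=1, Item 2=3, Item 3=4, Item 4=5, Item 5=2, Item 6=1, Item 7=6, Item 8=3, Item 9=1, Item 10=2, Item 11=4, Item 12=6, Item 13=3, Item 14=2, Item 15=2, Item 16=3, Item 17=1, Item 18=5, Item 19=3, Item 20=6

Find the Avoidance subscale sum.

Avoidance items: 1, 3, 4, 5, 15, 19.
Of these, items 1, 4, 15, & 19 are reverse-scored; reversed = (1+6) − raw = 7 − raw.
  item 1: 7 − 1 = 6
  item 3: 4
  item 4: 7 − 5 = 2
  item 5: 2
  item 15: 7 − 2 = 5
  item 19: 7 − 3 = 4
Sum = 6 + 4 + 2 + 2 + 5 + 4 = 23

23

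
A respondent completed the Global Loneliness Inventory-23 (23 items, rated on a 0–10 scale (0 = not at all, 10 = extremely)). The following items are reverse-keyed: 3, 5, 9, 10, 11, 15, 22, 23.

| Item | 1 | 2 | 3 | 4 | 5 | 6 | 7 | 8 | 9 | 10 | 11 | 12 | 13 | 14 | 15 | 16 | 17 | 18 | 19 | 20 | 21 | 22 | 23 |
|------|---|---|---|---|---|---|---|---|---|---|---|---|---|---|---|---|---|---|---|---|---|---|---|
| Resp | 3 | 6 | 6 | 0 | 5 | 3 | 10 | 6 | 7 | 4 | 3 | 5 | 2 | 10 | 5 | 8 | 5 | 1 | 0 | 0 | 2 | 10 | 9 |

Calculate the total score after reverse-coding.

Apply reverse scoring (on a 0–10 scale, reversed = 10 − raw):
  item 3: 10 − 6 = 4
  item 5: 10 − 5 = 5
  item 9: 10 − 7 = 3
  item 10: 10 − 4 = 6
  item 11: 10 − 3 = 7
  item 15: 10 − 5 = 5
  item 22: 10 − 10 = 0
  item 23: 10 − 9 = 1
After reverse-coding: 3, 6, 4, 0, 5, 3, 10, 6, 3, 6, 7, 5, 2, 10, 5, 8, 5, 1, 0, 0, 2, 0, 1
Total = 3 + 6 + 4 + 0 + 5 + 3 + 10 + 6 + 3 + 6 + 7 + 5 + 2 + 10 + 5 + 8 + 5 + 1 + 0 + 0 + 2 + 0 + 1 = 92

92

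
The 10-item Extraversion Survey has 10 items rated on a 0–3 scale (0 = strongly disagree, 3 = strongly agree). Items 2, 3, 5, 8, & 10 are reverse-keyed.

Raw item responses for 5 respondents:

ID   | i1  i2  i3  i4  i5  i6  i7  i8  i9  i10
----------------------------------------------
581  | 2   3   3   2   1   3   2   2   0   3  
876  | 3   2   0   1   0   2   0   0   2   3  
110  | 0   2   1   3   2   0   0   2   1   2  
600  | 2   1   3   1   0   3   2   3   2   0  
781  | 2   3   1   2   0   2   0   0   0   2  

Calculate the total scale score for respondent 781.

Respondent 781 raw: 2, 3, 1, 2, 0, 2, 0, 0, 0, 2.
Reverse-coded (on a 0–3 scale, reversed = 3 − raw):
  item 1: 2
  item 2: 3 − 3 = 0
  item 3: 3 − 1 = 2
  item 4: 2
  item 5: 3 − 0 = 3
  item 6: 2
  item 7: 0
  item 8: 3 − 0 = 3
  item 9: 0
  item 10: 3 − 2 = 1
Sum = 2 + 0 + 2 + 2 + 3 + 2 + 0 + 3 + 0 + 1 = 15

15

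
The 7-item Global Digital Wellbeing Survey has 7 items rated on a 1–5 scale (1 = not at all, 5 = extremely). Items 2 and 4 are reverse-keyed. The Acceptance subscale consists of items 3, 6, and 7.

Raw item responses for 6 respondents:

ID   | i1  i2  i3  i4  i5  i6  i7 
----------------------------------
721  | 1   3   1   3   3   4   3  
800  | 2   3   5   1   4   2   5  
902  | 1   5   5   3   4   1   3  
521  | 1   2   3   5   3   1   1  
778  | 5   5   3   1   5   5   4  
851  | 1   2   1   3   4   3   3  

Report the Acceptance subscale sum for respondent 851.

Respondent 851 raw: 1, 2, 1, 3, 4, 3, 3.
Acceptance items: 3, 6, 7.
Reverse-coded (reverse-coded value = 6 − response):
  item 3: 1
  item 6: 3
  item 7: 3
Sum = 1 + 3 + 3 = 7

7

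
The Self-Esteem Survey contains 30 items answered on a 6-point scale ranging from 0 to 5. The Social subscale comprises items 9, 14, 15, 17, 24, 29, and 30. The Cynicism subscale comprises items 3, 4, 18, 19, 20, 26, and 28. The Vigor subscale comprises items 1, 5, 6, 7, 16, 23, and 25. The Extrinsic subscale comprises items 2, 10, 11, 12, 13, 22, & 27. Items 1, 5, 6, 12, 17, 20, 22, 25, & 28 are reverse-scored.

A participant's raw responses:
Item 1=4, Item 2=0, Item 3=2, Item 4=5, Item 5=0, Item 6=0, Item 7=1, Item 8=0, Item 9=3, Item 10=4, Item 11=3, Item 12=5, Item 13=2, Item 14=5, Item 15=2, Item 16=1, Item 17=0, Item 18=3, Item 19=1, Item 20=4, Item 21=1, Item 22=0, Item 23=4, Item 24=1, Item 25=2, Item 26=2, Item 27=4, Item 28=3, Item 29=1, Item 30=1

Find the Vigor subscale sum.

Vigor items: 1, 5, 6, 7, 16, 23, 25.
Of these, items 1, 5, 6 and 25 are reverse-scored; reversed = (0+5) − raw = 5 − raw.
  item 1: 5 − 4 = 1
  item 5: 5 − 0 = 5
  item 6: 5 − 0 = 5
  item 7: 1
  item 16: 1
  item 23: 4
  item 25: 5 − 2 = 3
Sum = 1 + 5 + 5 + 1 + 1 + 4 + 3 = 20

20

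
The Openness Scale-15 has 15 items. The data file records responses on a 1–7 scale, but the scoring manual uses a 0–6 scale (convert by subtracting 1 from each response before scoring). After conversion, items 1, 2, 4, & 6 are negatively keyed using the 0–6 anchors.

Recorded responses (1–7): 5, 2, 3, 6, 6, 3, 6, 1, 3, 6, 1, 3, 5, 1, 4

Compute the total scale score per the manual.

Convert to 0–6: 4, 1, 2, 5, 5, 2, 5, 0, 2, 5, 0, 2, 4, 0, 3
Reverse-coded (on a 0–6 scale, reversed = 6 − raw):
  item 1: 6 − 4 = 2
  item 2: 6 − 1 = 5
  item 4: 6 − 5 = 1
  item 6: 6 − 2 = 4
Scored: 2, 5, 2, 1, 5, 4, 5, 0, 2, 5, 0, 2, 4, 0, 3
Total = 40

40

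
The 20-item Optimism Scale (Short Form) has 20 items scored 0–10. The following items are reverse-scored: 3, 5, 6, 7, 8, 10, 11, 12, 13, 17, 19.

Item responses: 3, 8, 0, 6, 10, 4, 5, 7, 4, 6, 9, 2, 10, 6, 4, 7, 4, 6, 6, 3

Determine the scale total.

Raw sum = 110. Reverse-scored items: 3, 5, 6, 7, 8, 10, 11, 12, 13, 17, 19; their raw sum = 63.
Each reversal replaces raw with 10 − raw, changing the total by 10 − 2·raw per item.
Total = 110 + 11·10 − 2·63 = 110 + 110 − 126 = 94

94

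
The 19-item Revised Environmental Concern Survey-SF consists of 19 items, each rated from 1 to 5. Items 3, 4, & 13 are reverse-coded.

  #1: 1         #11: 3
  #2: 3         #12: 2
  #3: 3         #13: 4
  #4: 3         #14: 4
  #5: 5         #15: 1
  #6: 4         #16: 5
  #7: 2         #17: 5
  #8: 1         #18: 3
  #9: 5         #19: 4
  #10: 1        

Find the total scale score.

Reverse-coded items use 6 − raw:
  item 3: 6 − 3 = 3
  item 4: 6 − 3 = 3
  item 13: 6 − 4 = 2
Scored responses: 1, 3, 3, 3, 5, 4, 2, 1, 5, 1, 3, 2, 2, 4, 1, 5, 5, 3, 4
Total = 1 + 3 + 3 + 3 + 5 + 4 + 2 + 1 + 5 + 1 + 3 + 2 + 2 + 4 + 1 + 5 + 5 + 3 + 4 = 57

57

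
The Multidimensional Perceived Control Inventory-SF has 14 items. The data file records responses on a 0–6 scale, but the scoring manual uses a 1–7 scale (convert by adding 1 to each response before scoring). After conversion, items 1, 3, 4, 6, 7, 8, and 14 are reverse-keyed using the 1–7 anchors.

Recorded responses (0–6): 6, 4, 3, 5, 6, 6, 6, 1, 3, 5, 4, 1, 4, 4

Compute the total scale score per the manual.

Convert to 1–7: 7, 5, 4, 6, 7, 7, 7, 2, 4, 6, 5, 2, 5, 5
Reverse-coded (on a 1–7 scale, reversed = 8 − raw):
  item 1: 8 − 7 = 1
  item 3: 8 − 4 = 4
  item 4: 8 − 6 = 2
  item 6: 8 − 7 = 1
  item 7: 8 − 7 = 1
  item 8: 8 − 2 = 6
  item 14: 8 − 5 = 3
Scored: 1, 5, 4, 2, 7, 1, 1, 6, 4, 6, 5, 2, 5, 3
Total = 52

52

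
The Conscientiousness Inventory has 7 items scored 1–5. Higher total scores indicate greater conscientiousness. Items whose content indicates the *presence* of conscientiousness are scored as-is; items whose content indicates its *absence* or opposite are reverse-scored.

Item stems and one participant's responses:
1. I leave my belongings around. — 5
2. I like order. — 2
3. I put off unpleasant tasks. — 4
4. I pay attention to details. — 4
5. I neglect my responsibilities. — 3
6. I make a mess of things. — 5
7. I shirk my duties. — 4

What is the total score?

15

Items 1, 3, 5, 6, 7 describe the absence/opposite of conscientiousness → reverse-score.
on a 1–5 scale, reversed = 6 − raw.
  item 1: 6 − 5 = 1
  item 2: 2
  item 3: 6 − 4 = 2
  item 4: 4
  item 5: 6 − 3 = 3
  item 6: 6 − 5 = 1
  item 7: 6 − 4 = 2
Total = 1 + 2 + 2 + 4 + 3 + 1 + 2 = 15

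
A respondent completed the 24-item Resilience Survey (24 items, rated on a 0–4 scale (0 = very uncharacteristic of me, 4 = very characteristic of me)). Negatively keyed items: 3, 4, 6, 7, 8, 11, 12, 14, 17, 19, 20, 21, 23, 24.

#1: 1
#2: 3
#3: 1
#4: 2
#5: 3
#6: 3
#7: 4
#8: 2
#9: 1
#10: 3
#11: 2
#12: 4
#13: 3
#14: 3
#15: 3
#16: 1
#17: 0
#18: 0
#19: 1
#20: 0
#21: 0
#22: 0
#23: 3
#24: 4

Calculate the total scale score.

Reverse-coded items (reverse-coded value = 4 − response):
  item 3: 4 − 1 = 3
  item 4: 4 − 2 = 2
  item 6: 4 − 3 = 1
  item 7: 4 − 4 = 0
  item 8: 4 − 2 = 2
  item 11: 4 − 2 = 2
  item 12: 4 − 4 = 0
  item 14: 4 − 3 = 1
  item 17: 4 − 0 = 4
  item 19: 4 − 1 = 3
  item 20: 4 − 0 = 4
  item 21: 4 − 0 = 4
  item 23: 4 − 3 = 1
  item 24: 4 − 4 = 0
Scored items: 1, 3, 3, 2, 3, 1, 0, 2, 1, 3, 2, 0, 3, 1, 3, 1, 4, 0, 3, 4, 4, 0, 1, 0
Total = 1 + 3 + 3 + 2 + 3 + 1 + 0 + 2 + 1 + 3 + 2 + 0 + 3 + 1 + 3 + 1 + 4 + 0 + 3 + 4 + 4 + 0 + 1 + 0 = 45

45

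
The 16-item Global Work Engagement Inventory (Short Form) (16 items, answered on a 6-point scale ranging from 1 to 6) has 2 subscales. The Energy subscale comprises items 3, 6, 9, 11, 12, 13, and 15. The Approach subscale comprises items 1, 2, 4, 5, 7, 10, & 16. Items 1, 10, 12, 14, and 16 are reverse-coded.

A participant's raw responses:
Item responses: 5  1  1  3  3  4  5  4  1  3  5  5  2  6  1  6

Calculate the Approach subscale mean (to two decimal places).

2.71

Approach items: 1, 2, 4, 5, 7, 10, 16.
Of these, items 1, 10 and 16 are reverse-coded; reverse-coded value = 7 − response.
  item 1: 7 − 5 = 2
  item 2: 1
  item 4: 3
  item 5: 3
  item 7: 5
  item 10: 7 − 3 = 4
  item 16: 7 − 6 = 1
Sum = 2 + 1 + 3 + 3 + 5 + 4 + 1 = 19
Mean = 19 / 7 = 2.71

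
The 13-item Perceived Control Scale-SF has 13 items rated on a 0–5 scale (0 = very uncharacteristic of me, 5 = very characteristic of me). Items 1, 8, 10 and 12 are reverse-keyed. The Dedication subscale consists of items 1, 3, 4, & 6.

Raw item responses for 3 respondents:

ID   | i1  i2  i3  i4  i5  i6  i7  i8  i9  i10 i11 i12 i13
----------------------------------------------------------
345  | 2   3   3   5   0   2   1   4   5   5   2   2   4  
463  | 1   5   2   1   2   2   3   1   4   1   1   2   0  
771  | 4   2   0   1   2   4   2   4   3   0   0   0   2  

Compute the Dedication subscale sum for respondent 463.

9

Respondent 463 raw: 1, 5, 2, 1, 2, 2, 3, 1, 4, 1, 1, 2, 0.
Dedication items: 1, 3, 4, 6.
Reverse-coded (reverse-coded value = 5 − response):
  item 1: 5 − 1 = 4
  item 3: 2
  item 4: 1
  item 6: 2
Sum = 4 + 2 + 1 + 2 = 9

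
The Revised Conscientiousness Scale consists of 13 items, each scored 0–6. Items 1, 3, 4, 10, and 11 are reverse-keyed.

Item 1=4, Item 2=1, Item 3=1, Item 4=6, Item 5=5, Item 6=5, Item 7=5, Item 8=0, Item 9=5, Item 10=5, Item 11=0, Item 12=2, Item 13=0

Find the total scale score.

37

Reverse-coded items (reversed = (0+6) − raw = 6 − raw):
  item 1: 6 − 4 = 2
  item 3: 6 − 1 = 5
  item 4: 6 − 6 = 0
  item 10: 6 − 5 = 1
  item 11: 6 − 0 = 6
Scored responses: 2, 1, 5, 0, 5, 5, 5, 0, 5, 1, 6, 2, 0
Total = 2 + 1 + 5 + 0 + 5 + 5 + 5 + 0 + 5 + 1 + 6 + 2 + 0 = 37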